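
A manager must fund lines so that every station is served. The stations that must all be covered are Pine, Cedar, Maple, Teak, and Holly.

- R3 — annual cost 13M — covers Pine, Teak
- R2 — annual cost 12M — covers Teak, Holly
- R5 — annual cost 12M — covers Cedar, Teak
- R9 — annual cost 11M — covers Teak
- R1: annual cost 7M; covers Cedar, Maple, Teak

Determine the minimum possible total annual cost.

Choose R3, R2, and R1: together they cover Pine, Cedar, Maple, Teak, Holly — every station.
Total annual cost: 13 + 12 + 7 = 32.

32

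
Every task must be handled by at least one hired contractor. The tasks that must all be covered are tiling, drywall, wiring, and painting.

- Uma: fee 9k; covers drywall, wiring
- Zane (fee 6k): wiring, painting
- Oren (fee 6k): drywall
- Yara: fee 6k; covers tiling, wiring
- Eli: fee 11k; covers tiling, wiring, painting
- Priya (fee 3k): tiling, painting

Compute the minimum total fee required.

Choose Uma and Priya: together they cover tiling, drywall, wiring, painting — every task.
Total fee: 9 + 3 = 12.

12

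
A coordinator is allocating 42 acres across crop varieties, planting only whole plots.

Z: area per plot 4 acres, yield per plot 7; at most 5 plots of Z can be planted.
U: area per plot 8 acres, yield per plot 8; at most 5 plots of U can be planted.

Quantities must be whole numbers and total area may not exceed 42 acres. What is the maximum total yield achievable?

52

Take 4×Z and 3×U: area 40 ≤ 42, yield 4·7 + 3·8 = 52.
No other integer combination yields more.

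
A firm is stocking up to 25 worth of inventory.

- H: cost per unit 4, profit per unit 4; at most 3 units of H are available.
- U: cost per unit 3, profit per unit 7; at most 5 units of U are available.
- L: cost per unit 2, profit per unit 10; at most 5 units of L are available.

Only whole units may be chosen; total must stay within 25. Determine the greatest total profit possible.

85

L has the best ratio (10/2); taking only L gives at most 5×10 = 50 (stopped by the supply cap of 5).
Mixing does better — 5×U and 5×L: cost 25 ≤ 25, profit 5·7 + 5·10 = 85.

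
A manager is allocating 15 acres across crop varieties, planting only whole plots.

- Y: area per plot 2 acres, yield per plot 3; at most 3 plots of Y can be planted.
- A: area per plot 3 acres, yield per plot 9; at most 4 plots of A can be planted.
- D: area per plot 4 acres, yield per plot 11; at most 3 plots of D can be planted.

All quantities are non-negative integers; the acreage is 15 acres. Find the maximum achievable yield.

Take 1×A and 3×D: area 15 ≤ 15, yield 1·9 + 3·11 = 42.
No other integer combination yields more.

42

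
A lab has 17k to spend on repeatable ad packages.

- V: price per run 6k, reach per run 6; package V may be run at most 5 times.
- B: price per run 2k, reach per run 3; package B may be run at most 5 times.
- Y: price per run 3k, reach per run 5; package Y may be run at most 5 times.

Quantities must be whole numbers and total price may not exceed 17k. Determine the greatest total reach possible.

This is a bounded integer knapsack.
Take 1×B and 5×Y: price 17 ≤ 17, reach 1·3 + 5·5 = 28.
Y has the best ratio (5/3) and is taken to its limit of 5; remaining capacity is filled optimally with the others.

28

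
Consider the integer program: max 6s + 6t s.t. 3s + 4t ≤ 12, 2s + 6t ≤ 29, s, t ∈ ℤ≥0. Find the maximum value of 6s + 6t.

24

(s,t)=(4,0): 3·4+4·0=12≤12, 2·4+6·0=8≤29, objective 24.
(s,t)=(3,0): 3·3+4·0=9≤12, 2·3+6·0=6≤29, objective 18.
Maximum is 24 at (s,t)=(4,0).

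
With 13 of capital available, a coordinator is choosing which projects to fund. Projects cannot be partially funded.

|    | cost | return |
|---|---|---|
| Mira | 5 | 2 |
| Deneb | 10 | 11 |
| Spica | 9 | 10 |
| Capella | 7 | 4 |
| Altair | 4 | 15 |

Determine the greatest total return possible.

25

Treat it as a binary knapsack problem.
Spica + Altair: cost 9 + 4 = 13 ≤ 13, return 10 + 15 = 25.
Capella + Altair: cost 7 + 4 = 11 ≤ 13, return 4 + 15 = 19.
Mira + Altair: cost 5 + 4 = 9 ≤ 13, return 2 + 15 = 17.
Best is Spica and Altair with total return 25.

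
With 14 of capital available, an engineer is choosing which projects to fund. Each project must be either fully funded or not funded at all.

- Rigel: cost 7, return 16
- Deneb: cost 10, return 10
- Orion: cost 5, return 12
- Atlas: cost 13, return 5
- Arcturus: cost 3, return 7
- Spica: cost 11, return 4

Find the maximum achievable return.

Allowing fractional choices, the relaxed optimum would be about 32.7, but projects are indivisible.
Rigel + Arcturus: cost 7 + 3 = 10 ≤ 14, return 16 + 7 = 23.
Rigel + Orion: cost 7 + 5 = 12 ≤ 14, return 16 + 12 = 28.
Best is Rigel and Orion with total return 28.

28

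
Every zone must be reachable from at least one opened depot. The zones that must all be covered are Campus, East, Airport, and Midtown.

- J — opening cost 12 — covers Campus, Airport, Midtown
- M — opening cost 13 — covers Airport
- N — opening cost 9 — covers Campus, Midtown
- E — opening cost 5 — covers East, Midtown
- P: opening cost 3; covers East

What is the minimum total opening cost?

15

This is an integer covering problem.
Choose J and P: together they cover Campus, East, Airport, Midtown — every zone.
Total opening cost: 12 + 3 = 15.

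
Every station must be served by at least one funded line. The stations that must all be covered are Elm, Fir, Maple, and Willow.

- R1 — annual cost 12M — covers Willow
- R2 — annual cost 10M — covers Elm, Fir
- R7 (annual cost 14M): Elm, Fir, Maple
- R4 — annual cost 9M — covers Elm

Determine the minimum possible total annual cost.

26

Choose R1 and R7: together they cover Elm, Fir, Maple, Willow — every station.
Total annual cost: 12 + 14 = 26.
No cover costs less than 26.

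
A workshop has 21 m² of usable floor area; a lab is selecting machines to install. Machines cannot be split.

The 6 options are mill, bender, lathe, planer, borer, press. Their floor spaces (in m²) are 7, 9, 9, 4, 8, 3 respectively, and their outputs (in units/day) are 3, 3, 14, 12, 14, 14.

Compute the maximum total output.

Take lathe, borer, and press: floor space 9 + 8 + 3 = 20 ≤ 21, output 14 + 14 + 14 = 42.
No other feasible combination does better.

42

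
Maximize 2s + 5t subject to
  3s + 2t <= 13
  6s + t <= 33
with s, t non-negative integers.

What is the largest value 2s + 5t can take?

30

The continuous relaxation peaks at (0, 6.5) with value 32.50; rounding to a feasible lattice point costs some objective.
(s,t)=(0,6): 3·0+2·6=12≤13, 6·0+1·6=6≤33, objective 30.
(s,t)=(1,5): 3·1+2·5=13≤13, 6·1+1·5=11≤33, objective 27.
(s,t)=(0,5): 3·0+2·5=10≤13, 6·0+1·5=5≤33, objective 25.
No feasible integer point exceeds 30.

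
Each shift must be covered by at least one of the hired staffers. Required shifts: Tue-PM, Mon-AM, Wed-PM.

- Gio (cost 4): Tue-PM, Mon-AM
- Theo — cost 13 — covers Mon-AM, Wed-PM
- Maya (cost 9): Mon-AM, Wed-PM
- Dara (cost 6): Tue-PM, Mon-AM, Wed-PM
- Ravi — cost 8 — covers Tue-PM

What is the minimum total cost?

This is an integer covering problem.
The greedy cost-per-new-shift heuristic would pick Gio and Dara for 10, but a cheaper cover exists.
Dara alone covers Tue-PM, Mon-AM, Wed-PM — every shift.
Total cost: 6.
No cover costs less than 6.

6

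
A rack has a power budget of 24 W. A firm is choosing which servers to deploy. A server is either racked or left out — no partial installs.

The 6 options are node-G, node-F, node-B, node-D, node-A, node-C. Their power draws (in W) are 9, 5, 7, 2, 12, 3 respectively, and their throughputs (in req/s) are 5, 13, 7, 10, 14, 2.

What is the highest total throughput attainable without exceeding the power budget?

Allowing fractional choices, the relaxed optimum would be about 42.0, but servers are indivisible.
node-F + node-D + node-A + node-C: power draw 5 + 2 + 12 + 3 = 22 ≤ 24, throughput 13 + 10 + 14 + 2 = 39.
node-F + node-D + node-A: power draw 5 + 2 + 12 = 19 ≤ 24, throughput 13 + 10 + 14 = 37.
node-G + node-F + node-B + node-D: power draw 9 + 5 + 7 + 2 = 23 ≤ 24, throughput 5 + 13 + 7 + 10 = 35.
Best is node-F, node-D, node-A, and node-C with total throughput 39.

39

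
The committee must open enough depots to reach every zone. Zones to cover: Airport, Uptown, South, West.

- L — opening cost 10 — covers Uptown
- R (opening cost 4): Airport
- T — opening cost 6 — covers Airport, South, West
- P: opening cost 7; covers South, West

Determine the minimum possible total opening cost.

16

This is an integer covering problem.
Choose L and T: together they cover Airport, Uptown, South, West — every zone.
Total opening cost: 10 + 6 = 16.
No cover costs less than 16.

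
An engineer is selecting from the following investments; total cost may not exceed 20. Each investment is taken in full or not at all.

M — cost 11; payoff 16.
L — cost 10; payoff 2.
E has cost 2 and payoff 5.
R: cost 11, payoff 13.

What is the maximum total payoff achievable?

M + E: cost 11 + 2 = 13 ≤ 20, payoff 16 + 5 = 21.
E + R: cost 2 + 11 = 13 ≤ 20, payoff 5 + 13 = 18.
Best is M and E with total payoff 21.

21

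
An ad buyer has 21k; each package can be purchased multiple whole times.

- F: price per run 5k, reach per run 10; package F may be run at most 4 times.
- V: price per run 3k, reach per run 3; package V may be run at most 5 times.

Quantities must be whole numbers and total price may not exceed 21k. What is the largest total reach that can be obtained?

40

F has the best ratio (10/5); taking only F gives at most 4×10 = 40 (stopped by the price limit).
Optimal: 4×F: price 20 ≤ 21, reach 4·10 = 40.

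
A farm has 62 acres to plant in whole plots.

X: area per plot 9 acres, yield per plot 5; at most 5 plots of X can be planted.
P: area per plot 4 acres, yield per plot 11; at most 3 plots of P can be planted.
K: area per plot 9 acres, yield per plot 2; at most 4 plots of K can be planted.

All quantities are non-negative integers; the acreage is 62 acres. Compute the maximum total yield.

58

This is a bounded integer knapsack.
P has the best ratio (11/4); taking only P gives at most 3×11 = 33 (stopped by the supply cap of 3).
Mixing does better — 5×X and 3×P: area 57 ≤ 62, yield 5·5 + 3·11 = 58.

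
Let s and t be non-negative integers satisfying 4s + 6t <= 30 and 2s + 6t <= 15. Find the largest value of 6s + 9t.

Relaxing integrality, the LP optimum is 45.00 at (s,t) = (7.5, 0), which is not an integer point.
(s,t)=(7,0) is feasible, giving 42.
(s,t)=(6,0) is feasible, giving 36.
Maximum is 42 at (s,t)=(7,0).

42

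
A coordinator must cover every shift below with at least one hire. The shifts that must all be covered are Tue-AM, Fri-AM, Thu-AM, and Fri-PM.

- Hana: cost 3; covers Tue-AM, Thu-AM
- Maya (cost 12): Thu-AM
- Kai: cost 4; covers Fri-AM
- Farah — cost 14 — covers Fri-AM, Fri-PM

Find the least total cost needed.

Choose Hana and Farah: together they cover Tue-AM, Fri-AM, Thu-AM, Fri-PM — every shift.
Total cost: 3 + 14 = 17.

17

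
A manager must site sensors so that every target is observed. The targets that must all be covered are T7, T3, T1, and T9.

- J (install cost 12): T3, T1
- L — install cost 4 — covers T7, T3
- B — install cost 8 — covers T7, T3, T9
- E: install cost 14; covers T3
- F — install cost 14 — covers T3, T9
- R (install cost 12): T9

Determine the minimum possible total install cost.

Choose J and B: together they cover T7, T3, T1, T9 — every target.
Total install cost: 12 + 8 = 20.

20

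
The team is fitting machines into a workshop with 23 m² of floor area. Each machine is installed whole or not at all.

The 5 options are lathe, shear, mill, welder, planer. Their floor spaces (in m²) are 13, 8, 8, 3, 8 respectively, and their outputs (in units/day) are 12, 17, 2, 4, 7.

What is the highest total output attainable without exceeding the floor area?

29

Treat it as a binary knapsack problem.
lathe + shear: floor space 13 + 8 = 21 ≤ 23, output 12 + 17 = 29.
shear + welder + planer: floor space 8 + 3 + 8 = 19 ≤ 23, output 17 + 4 + 7 = 28.
Best is lathe and shear with total output 29.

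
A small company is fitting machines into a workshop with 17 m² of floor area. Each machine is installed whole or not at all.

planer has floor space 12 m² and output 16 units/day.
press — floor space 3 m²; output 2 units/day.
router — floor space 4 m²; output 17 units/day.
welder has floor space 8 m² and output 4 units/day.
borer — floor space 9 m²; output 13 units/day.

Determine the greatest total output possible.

Take planer and router: floor space 12 + 4 = 16 ≤ 17, output 16 + 17 = 33.
No other feasible combination does better.

33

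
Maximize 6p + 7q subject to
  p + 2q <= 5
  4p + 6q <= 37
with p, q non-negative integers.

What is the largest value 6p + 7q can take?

30

(p,q)=(5,0): 1·5+2·0=5≤5, 4·5+6·0=20≤37, objective 30.
(p,q)=(4,0): 1·4+2·0=4≤5, 4·4+6·0=16≤37, objective 24.
No feasible integer point exceeds 30.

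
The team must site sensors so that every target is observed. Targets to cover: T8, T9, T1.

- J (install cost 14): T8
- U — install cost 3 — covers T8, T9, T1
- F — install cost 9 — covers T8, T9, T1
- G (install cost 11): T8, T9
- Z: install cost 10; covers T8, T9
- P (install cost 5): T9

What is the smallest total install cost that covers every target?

U alone covers T8, T9, T1 — every target.
Total install cost: 3.

3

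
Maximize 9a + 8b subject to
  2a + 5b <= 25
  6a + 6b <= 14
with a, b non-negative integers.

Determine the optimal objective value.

Relaxing integrality, the LP optimum is 21.00 at (a,b) = (2.33, 0), which is not an integer point.
(a,b)=(2,0): 2·2+5·0=4≤25, 6·2+6·0=12≤14, objective 18.
(a,b)=(1,1): 2·1+5·1=7≤25, 6·1+6·1=12≤14, objective 17.
The best lattice point is (2,0), giving 18.

18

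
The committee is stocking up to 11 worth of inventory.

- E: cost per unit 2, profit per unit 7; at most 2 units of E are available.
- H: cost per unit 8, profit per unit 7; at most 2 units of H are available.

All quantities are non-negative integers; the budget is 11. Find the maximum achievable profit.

14

E has the best ratio (7/2); taking only E gives at most 2×7 = 14 (stopped by the supply cap of 2).
Optimal: 1×E and 1×H: cost 10 ≤ 11, profit 1·7 + 1·7 = 14.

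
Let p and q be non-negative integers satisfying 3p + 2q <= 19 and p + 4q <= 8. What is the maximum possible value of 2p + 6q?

14

(p,q)=(4,1) is feasible, giving 14.
(p,q)=(3,1) is feasible, giving 12.
(p,q)=(6,0) is feasible, giving 12.
(p,q)=(5,0) is feasible, giving 10.
No feasible integer point exceeds 14.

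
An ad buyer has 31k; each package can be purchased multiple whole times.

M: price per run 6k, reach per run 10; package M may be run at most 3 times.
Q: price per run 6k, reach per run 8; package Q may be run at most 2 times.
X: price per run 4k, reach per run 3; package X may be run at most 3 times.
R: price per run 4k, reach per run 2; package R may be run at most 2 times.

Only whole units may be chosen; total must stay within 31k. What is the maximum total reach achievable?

46

M has the best ratio (10/6); taking only M gives at most 3×10 = 30 (stopped by the supply cap of 3).
Mixing does better — 3×M and 2×Q: price 30 ≤ 31, reach 3·10 + 2·8 = 46.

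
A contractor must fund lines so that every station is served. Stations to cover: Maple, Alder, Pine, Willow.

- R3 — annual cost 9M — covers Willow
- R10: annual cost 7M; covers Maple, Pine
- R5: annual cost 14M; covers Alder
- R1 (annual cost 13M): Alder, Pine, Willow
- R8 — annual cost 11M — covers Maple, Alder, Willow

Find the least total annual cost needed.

18

Choose R10 and R8: together they cover Maple, Alder, Pine, Willow — every station.
Total annual cost: 7 + 11 = 18.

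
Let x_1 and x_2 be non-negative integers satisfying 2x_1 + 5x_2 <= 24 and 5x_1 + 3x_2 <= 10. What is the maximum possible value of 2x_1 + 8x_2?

Relaxing integrality, the LP optimum is 26.67 at (x_1,x_2) = (0, 3.33), which is not an integer point.
(x_1,x_2)=(0,3): 2·0+5·3=15≤24, 5·0+3·3=9≤10, objective 24.
(x_1,x_2)=(0,2): 2·0+5·2=10≤24, 5·0+3·2=6≤10, objective 16.
The best lattice point is (0,3), giving 24.

24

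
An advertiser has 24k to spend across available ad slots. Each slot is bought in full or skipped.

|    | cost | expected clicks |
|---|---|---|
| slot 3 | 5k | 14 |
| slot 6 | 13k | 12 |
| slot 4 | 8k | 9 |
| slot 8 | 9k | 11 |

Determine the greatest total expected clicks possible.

34

Allowing fractional choices, the relaxed optimum would be about 35.8, but ad slots are indivisible.
slot 3 + slot 4 + slot 8: cost 5 + 8 + 9 = 22 ≤ 24, expected clicks 14 + 9 + 11 = 34.
slot 3 + slot 6: cost 5 + 13 = 18 ≤ 24, expected clicks 14 + 12 = 26.
Best is slot 3, slot 4, and slot 8 with total expected clicks 34.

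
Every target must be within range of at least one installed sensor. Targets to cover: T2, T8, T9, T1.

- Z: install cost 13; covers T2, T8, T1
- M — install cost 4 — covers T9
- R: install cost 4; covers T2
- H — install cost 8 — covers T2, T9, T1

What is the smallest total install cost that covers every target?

Choose Z and M: together they cover T2, T8, T9, T1 — every target.
Total install cost: 13 + 4 = 17.

17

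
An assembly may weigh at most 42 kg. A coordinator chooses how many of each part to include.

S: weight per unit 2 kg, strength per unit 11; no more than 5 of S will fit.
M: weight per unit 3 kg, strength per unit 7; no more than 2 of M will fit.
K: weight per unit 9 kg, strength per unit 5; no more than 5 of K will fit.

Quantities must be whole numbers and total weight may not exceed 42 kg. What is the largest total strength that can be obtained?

79

S has the best ratio (11/2); taking only S gives at most 5×11 = 55 (stopped by the supply cap of 5).
Mixing does better — 5×S, 2×M, and 2×K: weight 34 ≤ 42, strength 5·11 + 2·7 + 2·5 = 79.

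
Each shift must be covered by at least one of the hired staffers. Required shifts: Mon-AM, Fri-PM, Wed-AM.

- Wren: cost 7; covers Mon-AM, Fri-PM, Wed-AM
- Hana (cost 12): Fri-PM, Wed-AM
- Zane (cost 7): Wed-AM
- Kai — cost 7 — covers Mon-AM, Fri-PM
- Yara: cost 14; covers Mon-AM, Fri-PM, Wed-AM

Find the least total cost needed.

7

Wren alone covers Mon-AM, Fri-PM, Wed-AM — every shift.
Total cost: 7.
No cover costs less than 7.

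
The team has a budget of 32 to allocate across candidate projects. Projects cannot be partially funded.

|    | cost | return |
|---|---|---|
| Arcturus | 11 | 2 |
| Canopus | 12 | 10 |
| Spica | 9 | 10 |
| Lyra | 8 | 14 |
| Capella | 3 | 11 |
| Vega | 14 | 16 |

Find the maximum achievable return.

Canopus + Spica + Lyra + Capella: cost 12 + 9 + 8 + 3 = 32 ≤ 32, return 10 + 10 + 14 + 11 = 45.
Lyra + Capella + Vega: cost 8 + 3 + 14 = 25 ≤ 32, return 14 + 11 + 16 = 41.
Spica + Lyra + Vega: cost 9 + 8 + 14 = 31 ≤ 32, return 10 + 14 + 16 = 40.
Best is Canopus, Spica, Lyra, and Capella with total return 45.

45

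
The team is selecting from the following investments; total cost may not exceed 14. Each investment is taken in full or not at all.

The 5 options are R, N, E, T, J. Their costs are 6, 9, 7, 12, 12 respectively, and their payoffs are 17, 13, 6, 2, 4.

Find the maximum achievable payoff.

Allowing fractional choices, the relaxed optimum would be about 28.6, but investments are indivisible.
N: cost 9 ≤ 14, payoff 13.
R: cost 6 ≤ 14, payoff 17.
R + E: cost 6 + 7 = 13 ≤ 14, payoff 17 + 6 = 23.
Best is R and E with total payoff 23.

23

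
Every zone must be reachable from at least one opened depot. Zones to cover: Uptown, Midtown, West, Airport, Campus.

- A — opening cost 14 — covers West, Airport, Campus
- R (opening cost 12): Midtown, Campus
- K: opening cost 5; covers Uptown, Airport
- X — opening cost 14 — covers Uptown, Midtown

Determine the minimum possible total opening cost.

28

Choose A and X: together they cover Uptown, Midtown, West, Airport, Campus — every zone.
Total opening cost: 14 + 14 = 28.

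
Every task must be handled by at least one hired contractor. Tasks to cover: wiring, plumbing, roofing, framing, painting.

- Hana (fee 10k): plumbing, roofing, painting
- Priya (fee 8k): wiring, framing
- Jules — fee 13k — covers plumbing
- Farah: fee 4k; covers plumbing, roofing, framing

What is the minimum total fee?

The greedy cost-per-new-task heuristic would pick Farah, Priya, and Hana for 22, but a cheaper cover exists.
Choose Hana and Priya: together they cover wiring, plumbing, roofing, framing, painting — every task.
Total fee: 10 + 8 = 18.
No cover costs less than 18.

18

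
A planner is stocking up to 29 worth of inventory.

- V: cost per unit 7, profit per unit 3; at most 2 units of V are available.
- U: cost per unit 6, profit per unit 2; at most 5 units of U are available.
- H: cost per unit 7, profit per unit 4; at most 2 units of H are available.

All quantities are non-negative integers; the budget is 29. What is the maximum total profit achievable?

14

This is a bounded integer knapsack.
H has the best ratio (4/7); taking only H gives at most 2×4 = 8 (stopped by the supply cap of 2).
Mixing does better — 2×V and 2×H: cost 28 ≤ 29, profit 2·3 + 2·4 = 14.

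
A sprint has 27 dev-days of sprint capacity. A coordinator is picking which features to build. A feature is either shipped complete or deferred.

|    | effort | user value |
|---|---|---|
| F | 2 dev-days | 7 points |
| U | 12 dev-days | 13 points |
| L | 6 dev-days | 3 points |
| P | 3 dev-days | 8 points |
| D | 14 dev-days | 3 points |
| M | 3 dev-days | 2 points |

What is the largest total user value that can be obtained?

Allowing fractional choices, the relaxed optimum would be about 33.2, but features are indivisible.
F + U + L + P + M: effort 2 + 12 + 6 + 3 + 3 = 26 ≤ 27, user value 7 + 13 + 3 + 8 + 2 = 33.
F + U + L + P: effort 2 + 12 + 6 + 3 = 23 ≤ 27, user value 7 + 13 + 3 + 8 = 31.
Best is F, U, L, P, and M with total user value 33.

33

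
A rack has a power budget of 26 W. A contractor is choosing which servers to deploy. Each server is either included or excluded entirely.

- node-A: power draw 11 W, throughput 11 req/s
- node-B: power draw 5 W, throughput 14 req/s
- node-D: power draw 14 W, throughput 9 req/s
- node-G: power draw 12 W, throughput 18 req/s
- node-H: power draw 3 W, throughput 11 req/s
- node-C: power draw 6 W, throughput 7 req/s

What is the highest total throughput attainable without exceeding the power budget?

50

node-A + node-B + node-H + node-C: power draw 11 + 5 + 3 + 6 = 25 ≤ 26, throughput 11 + 14 + 11 + 7 = 43.
node-B + node-G + node-H: power draw 5 + 12 + 3 = 20 ≤ 26, throughput 14 + 18 + 11 = 43.
node-B + node-G + node-H + node-C: power draw 5 + 12 + 3 + 6 = 26 ≤ 26, throughput 14 + 18 + 11 + 7 = 50.
Best is node-B, node-G, node-H, and node-C with total throughput 50.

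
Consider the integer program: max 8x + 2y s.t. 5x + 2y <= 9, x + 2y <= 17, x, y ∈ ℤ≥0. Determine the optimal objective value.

12

Relaxing integrality, the LP optimum is 14.40 at (x,y) = (1.8, 0), which is not an integer point.
(x,y)=(1,2): 5·1+2·2=9≤9, 1·1+2·2=5≤17, objective 12.
(x,y)=(1,1): 5·1+2·1=7≤9, 1·1+2·1=3≤17, objective 10.
(x,y)=(1,0): 5·1+2·0=5≤9, 1·1+2·0=1≤17, objective 8.
Maximum is 12 at (x,y)=(1,2).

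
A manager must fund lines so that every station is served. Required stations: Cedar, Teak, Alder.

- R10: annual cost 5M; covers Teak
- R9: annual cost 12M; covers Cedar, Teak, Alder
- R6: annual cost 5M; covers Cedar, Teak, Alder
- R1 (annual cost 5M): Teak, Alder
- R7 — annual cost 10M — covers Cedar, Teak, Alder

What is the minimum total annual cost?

R6 alone covers Cedar, Teak, Alder — every station.
Total annual cost: 5.
No cover costs less than 5.

5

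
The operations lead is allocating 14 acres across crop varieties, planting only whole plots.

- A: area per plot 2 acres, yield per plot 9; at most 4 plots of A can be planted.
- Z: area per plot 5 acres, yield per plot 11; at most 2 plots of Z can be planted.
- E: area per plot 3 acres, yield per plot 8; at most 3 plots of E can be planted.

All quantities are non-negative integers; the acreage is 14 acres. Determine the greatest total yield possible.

4×A and 2×E: area 14 ≤ 14, yield 4·9 + 2·8 = 52.
4×A and 1×Z: area 13 ≤ 14, yield 4·9 + 1·11 = 47.
Best is 52.

52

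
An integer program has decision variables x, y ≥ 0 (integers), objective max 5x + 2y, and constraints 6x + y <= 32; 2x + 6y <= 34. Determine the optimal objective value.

29

Relaxing integrality, the LP optimum is 31.47 at (x,y) = (4.65, 4.12), which is not an integer point.
(x,y)=(5,2): 6·5+1·2=32≤32, 2·5+6·2=22≤34, objective 29.
(x,y)=(4,4): 6·4+1·4=28≤32, 2·4+6·4=32≤34, objective 28.
(x,y)=(5,1): 6·5+1·1=31≤32, 2·5+6·1=16≤34, objective 27.
(x,y)=(4,3): 6·4+1·3=27≤32, 2·4+6·3=26≤34, objective 26.
No feasible integer point exceeds 29.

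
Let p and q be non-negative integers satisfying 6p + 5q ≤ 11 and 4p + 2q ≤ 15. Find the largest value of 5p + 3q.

8

(p,q)=(1,1): 6·1+5·1=11≤11, 4·1+2·1=6≤15, objective 8.
(p,q)=(0,2): 6·0+5·2=10≤11, 4·0+2·2=4≤15, objective 6.
(p,q)=(1,0): 6·1+5·0=6≤11, 4·1+2·0=4≤15, objective 5.
(p,q)=(0,1): 6·0+5·1=5≤11, 4·0+2·1=2≤15, objective 3.
No feasible integer point exceeds 8.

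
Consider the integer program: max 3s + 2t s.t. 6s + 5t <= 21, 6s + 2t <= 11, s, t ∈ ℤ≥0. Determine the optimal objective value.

(s,t)=(0,4): 6·0+5·4=20≤21, 6·0+2·4=8≤11, objective 8.
(s,t)=(1,2): 6·1+5·2=16≤21, 6·1+2·2=10≤11, objective 7.
(s,t)=(0,3): 6·0+5·3=15≤21, 6·0+2·3=6≤11, objective 6.
Maximum is 8 at (s,t)=(0,4).

8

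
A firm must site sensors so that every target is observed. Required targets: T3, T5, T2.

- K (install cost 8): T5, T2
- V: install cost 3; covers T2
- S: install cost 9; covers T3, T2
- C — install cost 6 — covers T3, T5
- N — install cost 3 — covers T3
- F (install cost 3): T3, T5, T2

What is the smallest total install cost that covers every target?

F alone covers T3, T5, T2 — every target.
Total install cost: 3.
No cover costs less than 3.

3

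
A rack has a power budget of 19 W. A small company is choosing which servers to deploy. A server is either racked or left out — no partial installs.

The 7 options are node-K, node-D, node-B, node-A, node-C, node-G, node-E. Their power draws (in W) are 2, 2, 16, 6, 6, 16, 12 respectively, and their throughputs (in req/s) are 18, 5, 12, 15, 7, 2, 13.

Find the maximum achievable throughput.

45

Treat it as a binary knapsack problem.
Take node-K, node-D, node-A, and node-C: power draw 2 + 2 + 6 + 6 = 16 ≤ 19, throughput 18 + 5 + 15 + 7 = 45.
No other feasible combination does better.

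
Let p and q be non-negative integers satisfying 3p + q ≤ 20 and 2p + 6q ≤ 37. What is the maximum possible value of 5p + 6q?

49

Relaxing integrality, the LP optimum is 52.56 at (p,q) = (5.19, 4.44), which is not an integer point.
(p,q)=(5,4): 3·5+1·4=19≤20, 2·5+6·4=34≤37, objective 49.
(p,q)=(4,4): 3·4+1·4=16≤20, 2·4+6·4=32≤37, objective 44.
(p,q)=(5,3): 3·5+1·3=18≤20, 2·5+6·3=28≤37, objective 43.
No feasible integer point exceeds 49.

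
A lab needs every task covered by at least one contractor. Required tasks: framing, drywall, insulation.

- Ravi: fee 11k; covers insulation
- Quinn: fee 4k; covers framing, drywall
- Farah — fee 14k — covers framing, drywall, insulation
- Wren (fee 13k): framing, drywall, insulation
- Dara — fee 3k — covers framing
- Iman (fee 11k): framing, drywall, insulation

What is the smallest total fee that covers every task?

11

The greedy cost-per-new-task heuristic would pick Quinn and Ravi for 15, but a cheaper cover exists.
Iman alone covers framing, drywall, insulation — every task.
Total fee: 11.
No cover costs less than 11.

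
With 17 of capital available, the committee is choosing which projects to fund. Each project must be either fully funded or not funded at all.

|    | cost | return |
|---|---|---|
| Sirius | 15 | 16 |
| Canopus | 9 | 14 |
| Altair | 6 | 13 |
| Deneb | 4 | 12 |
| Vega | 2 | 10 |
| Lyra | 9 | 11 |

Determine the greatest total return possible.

37

Canopus + Altair + Vega: cost 9 + 6 + 2 = 17 ≤ 17, return 14 + 13 + 10 = 37.
Altair + Deneb + Vega: cost 6 + 4 + 2 = 12 ≤ 17, return 13 + 12 + 10 = 35.
Canopus + Deneb + Vega: cost 9 + 4 + 2 = 15 ≤ 17, return 14 + 12 + 10 = 36.
Best is Canopus, Altair, and Vega with total return 37.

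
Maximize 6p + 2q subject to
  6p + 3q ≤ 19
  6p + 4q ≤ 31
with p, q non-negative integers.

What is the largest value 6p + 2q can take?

(p,q)=(3,0): 6·3+3·0=18≤19, 6·3+4·0=18≤31, objective 18.
(p,q)=(2,1): 6·2+3·1=15≤19, 6·2+4·1=16≤31, objective 14.
(p,q)=(2,0): 6·2+3·0=12≤19, 6·2+4·0=12≤31, objective 12.
The best lattice point is (3,0), giving 18.

18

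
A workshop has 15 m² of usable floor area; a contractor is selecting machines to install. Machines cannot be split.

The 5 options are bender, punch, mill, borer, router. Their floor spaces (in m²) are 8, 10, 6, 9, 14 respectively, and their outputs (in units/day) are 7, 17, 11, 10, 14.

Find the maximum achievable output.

21

Allowing fractional choices, the relaxed optimum would be about 26.3, but machines are indivisible.
bender + mill: floor space 8 + 6 = 14 ≤ 15, output 7 + 11 = 18.
punch: floor space 10 ≤ 15, output 17.
mill + borer: floor space 6 + 9 = 15 ≤ 15, output 11 + 10 = 21.
Best is mill and borer with total output 21.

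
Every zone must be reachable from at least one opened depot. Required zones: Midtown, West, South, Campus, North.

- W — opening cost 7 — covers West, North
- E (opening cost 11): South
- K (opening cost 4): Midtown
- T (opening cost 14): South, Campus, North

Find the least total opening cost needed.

25

Choose W, K, and T: together they cover Midtown, West, South, Campus, North — every zone.
Total opening cost: 7 + 4 + 14 = 25.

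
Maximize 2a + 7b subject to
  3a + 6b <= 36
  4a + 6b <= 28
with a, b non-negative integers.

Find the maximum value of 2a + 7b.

30

The continuous relaxation peaks at (0, 4.67) with value 32.67; rounding to a feasible lattice point costs some objective.
(a,b)=(1,4): 3·1+6·4=27≤36, 4·1+6·4=28≤28, objective 30.
(a,b)=(0,4): 3·0+6·4=24≤36, 4·0+6·4=24≤28, objective 28.
(a,b)=(2,3): 3·2+6·3=24≤36, 4·2+6·3=26≤28, objective 25.
The best lattice point is (1,4), giving 30.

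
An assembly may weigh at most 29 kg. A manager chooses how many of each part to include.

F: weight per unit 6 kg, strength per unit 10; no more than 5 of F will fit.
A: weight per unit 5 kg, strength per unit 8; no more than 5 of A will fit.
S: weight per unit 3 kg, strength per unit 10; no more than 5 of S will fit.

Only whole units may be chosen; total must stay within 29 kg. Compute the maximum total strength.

S has the best ratio (10/3); taking only S gives at most 5×10 = 50 (stopped by the supply cap of 5).
Mixing does better — 2×F and 5×S: weight 27 ≤ 29, strength 2·10 + 5·10 = 70.

70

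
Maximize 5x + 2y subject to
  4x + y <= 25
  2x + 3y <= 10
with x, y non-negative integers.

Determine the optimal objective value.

25

(x,y)=(5,0): 4·5+1·0=20≤25, 2·5+3·0=10≤10, objective 25.
(x,y)=(4,0): 4·4+1·0=16≤25, 2·4+3·0=8≤10, objective 20.
No feasible integer point exceeds 25.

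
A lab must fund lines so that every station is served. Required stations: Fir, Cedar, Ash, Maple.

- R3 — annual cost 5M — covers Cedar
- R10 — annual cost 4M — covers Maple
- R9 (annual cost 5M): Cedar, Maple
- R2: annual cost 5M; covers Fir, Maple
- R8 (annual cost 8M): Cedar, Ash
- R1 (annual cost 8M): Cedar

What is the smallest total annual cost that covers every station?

13

This is an integer covering problem.
The greedy cost-per-new-station heuristic would pick R9, R2, and R8 for 18, but a cheaper cover exists.
Choose R2 and R8: together they cover Fir, Cedar, Ash, Maple — every station.
Total annual cost: 5 + 8 = 13.
No cover costs less than 13.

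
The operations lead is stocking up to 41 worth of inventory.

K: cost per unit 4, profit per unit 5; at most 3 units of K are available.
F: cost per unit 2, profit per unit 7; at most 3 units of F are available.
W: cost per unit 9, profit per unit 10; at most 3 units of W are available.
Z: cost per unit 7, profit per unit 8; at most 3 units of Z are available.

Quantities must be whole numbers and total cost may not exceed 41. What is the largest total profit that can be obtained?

3×K, 3×F, 1×W, and 2×Z: cost 41 ≤ 41, profit 3·5 + 3·7 + 1·10 + 2·8 = 62.
2×K, 3×F, and 3×W: cost 41 ≤ 41, profit 2·5 + 3·7 + 3·10 = 61.
Best is 62.

62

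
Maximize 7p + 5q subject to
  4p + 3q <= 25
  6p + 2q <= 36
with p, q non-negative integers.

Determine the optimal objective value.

43

Relaxing integrality, the LP optimum is 43.60 at (p,q) = (5.8, 0.6), which is not an integer point.
(p,q)=(4,3): 4·4+3·3=25≤25, 6·4+2·3=30≤36, objective 43.
(p,q)=(6,0): 4·6+3·0=24≤25, 6·6+2·0=36≤36, objective 42.
(p,q)=(3,4): 4·3+3·4=24≤25, 6·3+2·4=26≤36, objective 41.
No feasible integer point exceeds 43.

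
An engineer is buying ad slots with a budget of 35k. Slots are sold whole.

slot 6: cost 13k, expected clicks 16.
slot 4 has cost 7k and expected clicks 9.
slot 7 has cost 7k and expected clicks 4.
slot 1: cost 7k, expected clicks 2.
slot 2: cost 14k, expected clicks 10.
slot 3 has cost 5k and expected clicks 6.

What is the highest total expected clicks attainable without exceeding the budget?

35

Allowing fractional choices, the relaxed optimum would be about 38.1, but ad slots are indivisible.
slot 6 + slot 4 + slot 7 + slot 3: cost 13 + 7 + 7 + 5 = 32 ≤ 35, expected clicks 16 + 9 + 4 + 6 = 35.
slot 6 + slot 4 + slot 2: cost 13 + 7 + 14 = 34 ≤ 35, expected clicks 16 + 9 + 10 = 35.
slot 6 + slot 4 + slot 1 + slot 3: cost 13 + 7 + 7 + 5 = 32 ≤ 35, expected clicks 16 + 9 + 2 + 6 = 33.
The maximum expected clicks is 35; one optimal choice is slot 6, slot 4, slot 7, and slot 3.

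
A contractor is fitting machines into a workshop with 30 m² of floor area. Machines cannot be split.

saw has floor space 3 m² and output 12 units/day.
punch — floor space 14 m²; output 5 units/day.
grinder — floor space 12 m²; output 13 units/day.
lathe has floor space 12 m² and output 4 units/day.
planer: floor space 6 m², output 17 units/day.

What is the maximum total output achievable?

This is an integer program with binary decision variables.
saw + punch + planer: floor space 3 + 14 + 6 = 23 ≤ 30, output 12 + 5 + 17 = 34.
saw + grinder + planer: floor space 3 + 12 + 6 = 21 ≤ 30, output 12 + 13 + 17 = 42.
grinder + lathe + planer: floor space 12 + 12 + 6 = 30 ≤ 30, output 13 + 4 + 17 = 34.
Best is saw, grinder, and planer with total output 42.

42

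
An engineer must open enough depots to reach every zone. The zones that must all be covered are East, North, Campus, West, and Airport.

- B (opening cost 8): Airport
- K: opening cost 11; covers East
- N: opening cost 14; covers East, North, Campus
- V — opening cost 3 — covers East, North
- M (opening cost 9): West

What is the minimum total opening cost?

31

This is a weighted set-cover instance.
The greedy cost-per-new-zone heuristic would pick V, B, M, and N for 34, but a cheaper cover exists.
Choose B, N, and M: together they cover East, North, Campus, West, Airport — every zone.
Total opening cost: 8 + 14 + 9 = 31.
No cover costs less than 31.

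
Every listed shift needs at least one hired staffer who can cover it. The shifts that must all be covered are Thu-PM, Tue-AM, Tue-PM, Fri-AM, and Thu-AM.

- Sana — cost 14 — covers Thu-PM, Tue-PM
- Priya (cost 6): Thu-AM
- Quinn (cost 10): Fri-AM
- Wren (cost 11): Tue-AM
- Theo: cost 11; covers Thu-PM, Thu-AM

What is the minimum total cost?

41

This is an integer covering problem.
The greedy cost-per-new-shift heuristic would pick Theo, Quinn, Wren, and Sana for 46, but a cheaper cover exists.
Choose Sana, Priya, Quinn, and Wren: together they cover Thu-PM, Tue-AM, Tue-PM, Fri-AM, Thu-AM — every shift.
Total cost: 14 + 6 + 10 + 11 = 41.
No cover costs less than 41.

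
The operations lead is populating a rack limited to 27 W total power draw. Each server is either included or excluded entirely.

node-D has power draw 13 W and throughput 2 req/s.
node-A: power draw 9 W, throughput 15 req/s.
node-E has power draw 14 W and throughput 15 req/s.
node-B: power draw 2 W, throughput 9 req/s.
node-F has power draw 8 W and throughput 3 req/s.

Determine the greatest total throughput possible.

39

Take node-A, node-E, and node-B: power draw 9 + 14 + 2 = 25 ≤ 27, throughput 15 + 15 + 9 = 39.
No other feasible combination does better.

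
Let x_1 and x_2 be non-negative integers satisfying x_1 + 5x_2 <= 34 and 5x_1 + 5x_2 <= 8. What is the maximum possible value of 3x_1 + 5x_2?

5

The continuous relaxation peaks at (0, 1.6) with value 8.00; rounding to a feasible lattice point costs some objective.
(x_1,x_2)=(0,1): 1·0+5·1=5≤34, 5·0+5·1=5≤8, objective 5.
(x_1,x_2)=(1,0): 1·1+5·0=1≤34, 5·1+5·0=5≤8, objective 3.
(x_1,x_2)=(0,0): 1·0+5·0=0≤34, 5·0+5·0=0≤8, objective 0.
No feasible integer point exceeds 5.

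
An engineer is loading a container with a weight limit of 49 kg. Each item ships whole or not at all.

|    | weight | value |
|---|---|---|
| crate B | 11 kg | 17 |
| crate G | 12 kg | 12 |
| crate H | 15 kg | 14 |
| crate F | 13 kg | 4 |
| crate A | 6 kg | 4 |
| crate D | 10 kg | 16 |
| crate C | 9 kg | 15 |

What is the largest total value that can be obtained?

crate B + crate G + crate A + crate D + crate C: weight 11 + 12 + 6 + 10 + 9 = 48 ≤ 49, value 17 + 12 + 4 + 16 + 15 = 64.
crate B + crate G + crate D + crate C: weight 11 + 12 + 10 + 9 = 42 ≤ 49, value 17 + 12 + 16 + 15 = 60.
crate B + crate H + crate D + crate C: weight 11 + 15 + 10 + 9 = 45 ≤ 49, value 17 + 14 + 16 + 15 = 62.
Best is crate B, crate G, crate A, crate D, and crate C with total value 64.

64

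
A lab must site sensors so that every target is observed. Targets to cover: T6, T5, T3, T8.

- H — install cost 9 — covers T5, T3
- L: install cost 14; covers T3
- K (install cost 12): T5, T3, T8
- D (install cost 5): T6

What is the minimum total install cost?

17

Choose K and D: together they cover T6, T5, T3, T8 — every target.
Total install cost: 12 + 5 = 17.
No cover costs less than 17.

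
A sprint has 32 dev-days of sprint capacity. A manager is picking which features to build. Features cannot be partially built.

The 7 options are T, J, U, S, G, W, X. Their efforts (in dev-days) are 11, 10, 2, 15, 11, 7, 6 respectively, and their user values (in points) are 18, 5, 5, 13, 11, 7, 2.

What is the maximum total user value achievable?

41

Allowing fractional choices, the relaxed optimum would be about 41.9, but features are indivisible.
T + U + S: effort 11 + 2 + 15 = 28 ≤ 32, user value 18 + 5 + 13 = 36.
T + U + G + W: effort 11 + 2 + 11 + 7 = 31 ≤ 32, user value 18 + 5 + 11 + 7 = 41.
Best is T, U, G, and W with total user value 41.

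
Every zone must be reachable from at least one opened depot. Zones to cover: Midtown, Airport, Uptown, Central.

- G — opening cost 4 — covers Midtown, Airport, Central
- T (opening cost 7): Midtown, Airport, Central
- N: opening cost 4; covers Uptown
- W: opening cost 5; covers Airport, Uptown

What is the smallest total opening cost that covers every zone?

8

This is an integer covering problem.
Choose G and N: together they cover Midtown, Airport, Uptown, Central — every zone.
Total opening cost: 4 + 4 = 8.
No cover costs less than 8.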